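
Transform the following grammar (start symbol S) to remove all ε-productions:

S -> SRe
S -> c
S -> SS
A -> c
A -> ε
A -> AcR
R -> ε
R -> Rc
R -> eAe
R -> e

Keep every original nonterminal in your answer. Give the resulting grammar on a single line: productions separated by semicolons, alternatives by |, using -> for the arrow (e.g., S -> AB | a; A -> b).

Nullable set: {A, R}.
S -> SRe: R nullable, giving SRe | Se.
Drop A -> ε.
A -> AcR: A, R nullable, giving Ac | AcR | c | cR.
Drop R -> ε.
R -> Rc: R nullable, giving Rc | c.
R -> eAe: A nullable, giving eAe | ee.
Unchanged (no nullable symbols): S -> SS; S -> c; A -> c; R -> e.

S -> c | SS | Se | SRe; A -> c | Ac | cR | AcR; R -> c | e | Rc | ee | eAe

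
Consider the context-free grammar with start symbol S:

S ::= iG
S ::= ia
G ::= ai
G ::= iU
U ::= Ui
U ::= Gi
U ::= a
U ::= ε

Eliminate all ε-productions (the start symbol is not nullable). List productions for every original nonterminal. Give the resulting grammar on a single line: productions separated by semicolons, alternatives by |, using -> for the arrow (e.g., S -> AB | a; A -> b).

Nullable set: {U}.
G -> iU: U nullable, giving i | iU.
Drop U -> ε.
U -> Ui: U nullable, giving Ui | i.
Unchanged (no nullable symbols): S -> iG; S -> ia; G -> ai; U -> Gi; U -> a.

S -> iG | ia; G -> i | ai | iU; U -> a | i | Gi | Ui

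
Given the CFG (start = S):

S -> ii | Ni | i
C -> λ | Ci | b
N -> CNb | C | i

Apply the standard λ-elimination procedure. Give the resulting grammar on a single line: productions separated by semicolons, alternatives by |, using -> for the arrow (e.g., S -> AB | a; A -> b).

S -> i | Ni | ii; C -> b | i | Ci; N -> C | b | i | Cb | Nb | CNb

Nullable set: {C, N}.
S -> Ni: N nullable, giving Ni | i.
Drop C -> λ.
C -> Ci: C nullable, giving Ci | i.
N -> C: C nullable, giving C.
N -> CNb: C, N nullable, giving CNb | Cb | Nb | b.
Unchanged (no nullable symbols): S -> i; S -> ii; C -> b; N -> i.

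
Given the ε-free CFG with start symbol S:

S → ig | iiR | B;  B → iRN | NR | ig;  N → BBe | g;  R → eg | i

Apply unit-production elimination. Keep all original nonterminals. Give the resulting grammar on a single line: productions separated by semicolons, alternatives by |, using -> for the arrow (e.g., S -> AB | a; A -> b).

Unit productions: S->B.
Unit pairs (A ⇒* B via units): (S,B).
S: inherits non-unit rules of {B, S} → NR | iRN | ig | iiR.
B: inherits non-unit rules of {B} → NR | iRN | ig.
N: inherits non-unit rules of {N} → BBe | g.
R: inherits non-unit rules of {R} → eg | i.

S -> NR | ig | iRN | iiR; B -> NR | ig | iRN; N -> g | BBe; R -> i | eg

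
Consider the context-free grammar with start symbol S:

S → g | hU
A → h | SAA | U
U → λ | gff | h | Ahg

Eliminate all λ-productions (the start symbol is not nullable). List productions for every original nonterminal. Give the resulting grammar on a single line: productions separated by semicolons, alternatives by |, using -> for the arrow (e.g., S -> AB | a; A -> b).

S -> g | h | hU; A -> S | U | h | SA | SAA; U -> h | hg | Ahg | gff

Nullable set: {A, U}.
S -> hU: U nullable, giving h | hU.
A -> SAA: A, A nullable, giving S | SA | SAA.
A -> U: U nullable, giving U.
Drop U -> λ.
U -> Ahg: A nullable, giving Ahg | hg.
Unchanged (no nullable symbols): S -> g; A -> h; U -> gff; U -> h.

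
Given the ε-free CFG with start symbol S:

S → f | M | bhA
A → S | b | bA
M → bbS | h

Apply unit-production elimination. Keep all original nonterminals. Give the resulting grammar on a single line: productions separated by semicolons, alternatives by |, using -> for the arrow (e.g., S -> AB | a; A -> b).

Unit productions: A->S, S->M.
Unit pairs (A ⇒* B via units): (A,M), (A,S), (S,M).
S: inherits non-unit rules of {M, S} → bbS | bhA | f | h.
A: inherits non-unit rules of {A, M, S} → b | bA | bbS | bhA | f | h.
M: inherits non-unit rules of {M} → bbS | h.

S -> f | h | bbS | bhA; A -> b | f | h | bA | bbS | bhA; M -> h | bbS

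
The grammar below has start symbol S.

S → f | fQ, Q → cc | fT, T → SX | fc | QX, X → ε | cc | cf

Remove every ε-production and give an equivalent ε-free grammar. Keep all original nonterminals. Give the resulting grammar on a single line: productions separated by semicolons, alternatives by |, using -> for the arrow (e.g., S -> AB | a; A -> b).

Nullable set: {X}.
T -> QX: X nullable, giving Q | QX.
T -> SX: X nullable, giving S | SX.
Drop X -> ε.
Unchanged (no nullable symbols): S -> f; S -> fQ; Q -> cc; Q -> fT; T -> fc; X -> cc; X -> cf.

S -> f | fQ; Q -> cc | fT; T -> Q | S | QX | SX | fc; X -> cc | cf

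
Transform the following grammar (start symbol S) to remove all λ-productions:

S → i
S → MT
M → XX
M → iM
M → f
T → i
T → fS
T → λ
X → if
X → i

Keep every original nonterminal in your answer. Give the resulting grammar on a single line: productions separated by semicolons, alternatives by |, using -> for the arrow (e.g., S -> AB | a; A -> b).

S -> M | i | MT; M -> f | XX | iM; T -> i | fS; X -> i | if

Nullable set: {T}.
S -> MT: T nullable, giving M | MT.
Drop T -> λ.
Unchanged (no nullable symbols): S -> i; M -> XX; M -> f; M -> iM; T -> fS; T -> i; X -> i; X -> if.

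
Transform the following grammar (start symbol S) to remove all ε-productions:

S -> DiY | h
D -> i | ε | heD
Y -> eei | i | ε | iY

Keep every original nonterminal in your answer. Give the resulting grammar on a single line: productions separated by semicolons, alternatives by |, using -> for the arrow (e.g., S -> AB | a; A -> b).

S -> h | i | Di | iY | DiY; D -> i | he | heD; Y -> i | iY | eei

Nullable set: {D, Y}.
S -> DiY: D, Y nullable, giving Di | DiY | i | iY.
Drop D -> ε.
D -> heD: D nullable, giving he | heD.
Drop Y -> ε.
Y -> iY: Y nullable, giving i | iY.
Unchanged (no nullable symbols): S -> h; D -> i; Y -> eei; Y -> i.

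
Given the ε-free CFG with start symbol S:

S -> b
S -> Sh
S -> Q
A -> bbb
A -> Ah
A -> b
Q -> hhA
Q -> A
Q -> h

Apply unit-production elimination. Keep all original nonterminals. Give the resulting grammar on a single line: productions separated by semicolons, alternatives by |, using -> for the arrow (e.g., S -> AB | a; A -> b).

S -> b | h | Ah | Sh | bbb | hhA; A -> b | Ah | bbb; Q -> b | h | Ah | bbb | hhA

Unit productions: Q->A, S->Q.
Unit pairs (A ⇒* B via units): (Q,A), (S,A), (S,Q).
S: inherits non-unit rules of {A, Q, S} → Ah | Sh | b | bbb | h | hhA.
A: inherits non-unit rules of {A} → Ah | b | bbb.
Q: inherits non-unit rules of {A, Q} → Ah | b | bbb | h | hhA.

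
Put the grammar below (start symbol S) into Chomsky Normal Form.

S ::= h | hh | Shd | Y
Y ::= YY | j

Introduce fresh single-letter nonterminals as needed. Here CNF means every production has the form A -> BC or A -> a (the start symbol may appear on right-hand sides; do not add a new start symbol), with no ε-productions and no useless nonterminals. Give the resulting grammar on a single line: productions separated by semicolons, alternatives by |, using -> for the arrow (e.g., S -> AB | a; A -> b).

No ε-productions.
After unit-elimination: S -> h | j | YY | hh | Shd; Y -> j | YY.
TERM: introduce B -> d, A -> h and substitute in every rule of length ≥2.
BIN: S -> SAB becomes S -> SC, C -> AB.

S -> h | j | AA | SC | YY; A -> h; B -> d; C -> AB; Y -> j | YY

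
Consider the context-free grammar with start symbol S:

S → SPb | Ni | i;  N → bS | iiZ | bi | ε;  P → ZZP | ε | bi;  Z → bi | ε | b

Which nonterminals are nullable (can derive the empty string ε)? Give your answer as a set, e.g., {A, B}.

Directly nullable (have an ε-rule): {N, P, Z}.
Not nullable: S — each has a terminal in every rule's right-hand side or depends on a non-nullable symbol.

{N, P, Z}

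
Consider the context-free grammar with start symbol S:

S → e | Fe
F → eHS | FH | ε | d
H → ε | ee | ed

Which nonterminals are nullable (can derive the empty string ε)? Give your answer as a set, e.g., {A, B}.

Directly nullable (have an ε-rule): {F, H}.
Not nullable: S — each has a terminal in every rule's right-hand side or depends on a non-nullable symbol.

{F, H}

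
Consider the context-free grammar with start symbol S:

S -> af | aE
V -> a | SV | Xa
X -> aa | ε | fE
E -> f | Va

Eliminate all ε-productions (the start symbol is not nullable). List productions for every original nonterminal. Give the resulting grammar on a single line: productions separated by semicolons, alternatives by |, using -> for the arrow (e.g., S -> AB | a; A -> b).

Nullable set: {X}.
V -> Xa: X nullable, giving Xa | a.
Drop X -> ε.
Unchanged (no nullable symbols): S -> aE; S -> af; E -> Va; E -> f; V -> SV; V -> a; X -> aa; X -> fE.

S -> aE | af; E -> f | Va; V -> a | SV | Xa; X -> aa | fE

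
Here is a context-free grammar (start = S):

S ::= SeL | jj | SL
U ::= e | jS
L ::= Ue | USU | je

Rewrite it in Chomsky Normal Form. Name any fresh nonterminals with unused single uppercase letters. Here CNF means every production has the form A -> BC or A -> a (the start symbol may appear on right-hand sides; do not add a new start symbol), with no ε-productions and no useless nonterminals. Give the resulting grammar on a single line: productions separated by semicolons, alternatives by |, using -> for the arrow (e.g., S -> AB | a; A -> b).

S -> BB | SD | SL; A -> e; B -> j; C -> SU; D -> AL; L -> BA | UA | UC; U -> e | BS

No ε-productions.
No unit productions to eliminate.
TERM: introduce A -> e, B -> j and substitute in every rule of length ≥2.
BIN: L -> USU becomes L -> UC, C -> SU; S -> SAL becomes S -> SD, D -> AL.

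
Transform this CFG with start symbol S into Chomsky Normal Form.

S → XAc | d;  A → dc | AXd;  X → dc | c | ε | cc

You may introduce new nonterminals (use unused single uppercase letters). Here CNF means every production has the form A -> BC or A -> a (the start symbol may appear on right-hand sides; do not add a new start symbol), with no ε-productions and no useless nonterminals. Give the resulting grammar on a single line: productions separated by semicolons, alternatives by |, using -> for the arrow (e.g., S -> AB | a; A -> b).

Nullable: {X}; after ε-elimination: S -> d | Ac | XAc; A -> Ad | dc | AXd; X -> c | cc | dc.
No unit productions to eliminate.
TERM: introduce C -> c, B -> d and substitute in every rule of length ≥2.
BIN: A -> AXB becomes A -> AD, D -> XB; S -> XAC becomes S -> XE, E -> AC.

S -> d | AC | XE; A -> AB | AD | BC; B -> d; C -> c; D -> XB; E -> AC; X -> c | BC | CC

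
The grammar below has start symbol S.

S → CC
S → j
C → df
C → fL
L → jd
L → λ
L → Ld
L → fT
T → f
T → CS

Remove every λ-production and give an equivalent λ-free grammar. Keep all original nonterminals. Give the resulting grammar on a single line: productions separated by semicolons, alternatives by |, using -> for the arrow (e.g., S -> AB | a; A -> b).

S -> j | CC; C -> f | df | fL; L -> d | Ld | fT | jd; T -> f | CS

Nullable set: {L}.
C -> fL: L nullable, giving f | fL.
Drop L -> λ.
L -> Ld: L nullable, giving Ld | d.
Unchanged (no nullable symbols): S -> CC; S -> j; C -> df; L -> fT; L -> jd; T -> CS; T -> f.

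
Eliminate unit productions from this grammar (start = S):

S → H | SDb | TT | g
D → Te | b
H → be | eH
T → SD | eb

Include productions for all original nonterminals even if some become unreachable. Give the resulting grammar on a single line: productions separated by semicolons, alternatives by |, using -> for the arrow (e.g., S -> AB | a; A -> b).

Unit productions: S->H.
Unit pairs (A ⇒* B via units): (S,H).
S: inherits non-unit rules of {H, S} → SDb | TT | be | eH | g.
D: inherits non-unit rules of {D} → Te | b.
H: inherits non-unit rules of {H} → be | eH.
T: inherits non-unit rules of {T} → SD | eb.

S -> g | TT | be | eH | SDb; D -> b | Te; H -> be | eH; T -> SD | eb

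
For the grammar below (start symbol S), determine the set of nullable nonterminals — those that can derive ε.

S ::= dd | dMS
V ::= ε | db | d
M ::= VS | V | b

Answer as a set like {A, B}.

Directly nullable (have an ε-rule): {V}.
M is nullable via M -> V (every symbol on the right is already known nullable).
Not nullable: S — each has a terminal in every rule's right-hand side or depends on a non-nullable symbol.

{M, V}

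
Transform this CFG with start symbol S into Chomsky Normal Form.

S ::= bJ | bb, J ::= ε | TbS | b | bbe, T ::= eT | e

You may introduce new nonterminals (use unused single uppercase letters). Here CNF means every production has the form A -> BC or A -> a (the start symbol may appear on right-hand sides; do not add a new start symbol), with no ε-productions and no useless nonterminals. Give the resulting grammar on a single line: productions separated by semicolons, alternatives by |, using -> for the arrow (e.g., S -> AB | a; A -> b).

Nullable: {J}; after ε-elimination: S -> b | bJ | bb; J -> b | TbS | bbe; T -> e | eT.
No unit productions to eliminate.
TERM: introduce A -> b, B -> e and substitute in every rule of length ≥2.
BIN: J -> AAB becomes J -> AC, C -> AB; J -> TAS becomes J -> TD, D -> AS.

S -> b | AA | AJ; A -> b; B -> e; C -> AB; D -> AS; J -> b | AC | TD; T -> e | BT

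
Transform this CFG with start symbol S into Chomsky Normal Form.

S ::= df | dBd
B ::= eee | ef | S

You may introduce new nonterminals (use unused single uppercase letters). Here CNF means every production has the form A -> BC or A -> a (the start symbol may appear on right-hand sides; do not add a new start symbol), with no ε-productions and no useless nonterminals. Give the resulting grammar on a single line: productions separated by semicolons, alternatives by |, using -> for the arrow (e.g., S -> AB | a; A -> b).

No ε-productions.
After unit-elimination: S -> df | dBd; B -> df | ef | dBd | eee.
TERM: introduce A -> d, D -> e, C -> f and substitute in every rule of length ≥2.
BIN: B -> ABA becomes B -> AE, E -> BA; B -> DDD becomes B -> DF, F -> DD; S -> ABA becomes S -> AG, G -> BA.

S -> AC | AG; A -> d; B -> AC | AE | DC | DF; C -> f; D -> e; E -> BA; F -> DD; G -> BA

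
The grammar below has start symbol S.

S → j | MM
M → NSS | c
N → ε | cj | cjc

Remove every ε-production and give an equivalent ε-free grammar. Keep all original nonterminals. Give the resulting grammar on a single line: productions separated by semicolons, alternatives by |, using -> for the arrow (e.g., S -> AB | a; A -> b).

Nullable set: {N}.
M -> NSS: N nullable, giving NSS | SS.
Drop N -> ε.
Unchanged (no nullable symbols): S -> MM; S -> j; M -> c; N -> cj; N -> cjc.

S -> j | MM; M -> c | SS | NSS; N -> cj | cjc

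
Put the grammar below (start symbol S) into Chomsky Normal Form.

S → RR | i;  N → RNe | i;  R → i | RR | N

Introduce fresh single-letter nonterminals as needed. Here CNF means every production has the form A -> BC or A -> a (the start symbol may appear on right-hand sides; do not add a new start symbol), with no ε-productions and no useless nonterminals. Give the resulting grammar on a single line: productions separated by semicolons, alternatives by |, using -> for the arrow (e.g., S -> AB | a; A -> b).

S -> i | RR; A -> e; B -> NA; C -> NA; N -> i | RB; R -> i | RC | RR

No ε-productions.
After unit-elimination: S -> i | RR; N -> i | RNe; R -> i | RR | RNe.
TERM: introduce A -> e and substitute in every rule of length ≥2.
BIN: N -> RNA becomes N -> RB, B -> NA; R -> RNA becomes R -> RC, C -> NA.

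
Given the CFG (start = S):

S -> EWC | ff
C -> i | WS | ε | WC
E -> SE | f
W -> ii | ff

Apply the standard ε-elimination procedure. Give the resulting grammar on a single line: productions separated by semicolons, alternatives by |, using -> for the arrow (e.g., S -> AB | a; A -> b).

Nullable set: {C}.
S -> EWC: C nullable, giving EW | EWC.
Drop C -> ε.
C -> WC: C nullable, giving W | WC.
Unchanged (no nullable symbols): S -> ff; C -> WS; C -> i; E -> SE; E -> f; W -> ff; W -> ii.

S -> EW | ff | EWC; C -> W | i | WC | WS; E -> f | SE; W -> ff | ii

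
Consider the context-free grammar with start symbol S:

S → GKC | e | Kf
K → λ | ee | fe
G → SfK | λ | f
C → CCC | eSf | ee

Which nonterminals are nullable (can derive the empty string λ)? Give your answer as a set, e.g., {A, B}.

Directly nullable (have an ε-rule): {G, K}.
Not nullable: C, S — each has a terminal in every rule's right-hand side or depends on a non-nullable symbol.

{G, K}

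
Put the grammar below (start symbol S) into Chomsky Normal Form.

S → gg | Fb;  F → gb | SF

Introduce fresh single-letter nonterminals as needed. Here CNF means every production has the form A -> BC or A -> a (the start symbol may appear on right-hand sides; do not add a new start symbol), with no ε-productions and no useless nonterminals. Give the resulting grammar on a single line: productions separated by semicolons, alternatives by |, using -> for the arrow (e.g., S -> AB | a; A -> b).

No ε-productions.
No unit productions to eliminate.
TERM: introduce B -> b, A -> g and substitute in every rule of length ≥2.

S -> AA | FB; A -> g; B -> b; F -> AB | SF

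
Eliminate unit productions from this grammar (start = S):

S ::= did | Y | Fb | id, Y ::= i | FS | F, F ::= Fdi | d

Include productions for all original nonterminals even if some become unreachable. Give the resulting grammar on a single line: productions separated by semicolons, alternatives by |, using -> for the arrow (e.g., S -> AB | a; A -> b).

Unit productions: S->Y, Y->F.
Unit pairs (A ⇒* B via units): (S,F), (S,Y), (Y,F).
S: inherits non-unit rules of {F, S, Y} → FS | Fb | Fdi | d | did | i | id.
F: inherits non-unit rules of {F} → Fdi | d.
Y: inherits non-unit rules of {F, Y} → FS | Fdi | d | i.

S -> d | i | FS | Fb | id | Fdi | did; F -> d | Fdi; Y -> d | i | FS | Fdi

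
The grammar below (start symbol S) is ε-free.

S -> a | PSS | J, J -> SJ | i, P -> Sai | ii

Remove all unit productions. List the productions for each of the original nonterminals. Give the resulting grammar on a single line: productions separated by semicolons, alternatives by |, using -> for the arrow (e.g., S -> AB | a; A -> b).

S -> a | i | SJ | PSS; J -> i | SJ; P -> ii | Sai

Unit productions: S->J.
Unit pairs (A ⇒* B via units): (S,J).
S: inherits non-unit rules of {J, S} → PSS | SJ | a | i.
J: inherits non-unit rules of {J} → SJ | i.
P: inherits non-unit rules of {P} → Sai | ii.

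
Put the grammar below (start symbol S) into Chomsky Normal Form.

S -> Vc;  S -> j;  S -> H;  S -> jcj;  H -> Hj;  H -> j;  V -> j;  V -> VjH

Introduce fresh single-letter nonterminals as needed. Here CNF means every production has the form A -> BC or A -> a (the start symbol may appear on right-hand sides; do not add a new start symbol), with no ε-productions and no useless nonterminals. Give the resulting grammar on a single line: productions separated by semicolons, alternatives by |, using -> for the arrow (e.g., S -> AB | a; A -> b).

S -> j | AC | HA | VB; A -> j; B -> c; C -> BA; D -> AH; H -> j | HA; V -> j | VD

No ε-productions.
After unit-elimination: S -> j | Hj | Vc | jcj; H -> j | Hj; V -> j | VjH.
TERM: introduce B -> c, A -> j and substitute in every rule of length ≥2.
BIN: S -> ABA becomes S -> AC, C -> BA; V -> VAH becomes V -> VD, D -> AH.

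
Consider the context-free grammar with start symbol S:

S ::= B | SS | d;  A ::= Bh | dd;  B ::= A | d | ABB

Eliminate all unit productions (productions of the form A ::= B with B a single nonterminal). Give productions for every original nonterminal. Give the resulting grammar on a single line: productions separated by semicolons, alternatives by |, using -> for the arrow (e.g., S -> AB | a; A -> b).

Unit productions: B->A, S->B.
Unit pairs (A ⇒* B via units): (B,A), (S,A), (S,B).
S: inherits non-unit rules of {A, B, S} → ABB | Bh | SS | d | dd.
A: inherits non-unit rules of {A} → Bh | dd.
B: inherits non-unit rules of {A, B} → ABB | Bh | d | dd.

S -> d | Bh | SS | dd | ABB; A -> Bh | dd; B -> d | Bh | dd | ABB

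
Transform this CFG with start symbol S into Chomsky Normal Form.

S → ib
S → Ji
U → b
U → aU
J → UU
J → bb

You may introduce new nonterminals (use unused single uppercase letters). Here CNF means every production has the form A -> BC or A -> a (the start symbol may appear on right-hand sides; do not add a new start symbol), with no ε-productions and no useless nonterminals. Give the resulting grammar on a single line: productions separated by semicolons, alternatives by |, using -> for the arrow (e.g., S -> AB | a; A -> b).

No ε-productions.
No unit productions to eliminate.
TERM: introduce C -> a, A -> b, B -> i and substitute in every rule of length ≥2.

S -> BA | JB; A -> b; B -> i; C -> a; J -> AA | UU; U -> b | CU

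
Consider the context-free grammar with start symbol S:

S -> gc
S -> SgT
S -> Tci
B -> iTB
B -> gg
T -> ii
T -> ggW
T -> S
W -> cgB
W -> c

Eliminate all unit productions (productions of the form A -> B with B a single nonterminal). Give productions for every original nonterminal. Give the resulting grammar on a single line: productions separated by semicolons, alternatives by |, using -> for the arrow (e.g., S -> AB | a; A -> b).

Unit productions: T->S.
Unit pairs (A ⇒* B via units): (T,S).
S: inherits non-unit rules of {S} → SgT | Tci | gc.
B: inherits non-unit rules of {B} → gg | iTB.
T: inherits non-unit rules of {S, T} → SgT | Tci | gc | ggW | ii.
W: inherits non-unit rules of {W} → c | cgB.

S -> gc | SgT | Tci; B -> gg | iTB; T -> gc | ii | SgT | Tci | ggW; W -> c | cgB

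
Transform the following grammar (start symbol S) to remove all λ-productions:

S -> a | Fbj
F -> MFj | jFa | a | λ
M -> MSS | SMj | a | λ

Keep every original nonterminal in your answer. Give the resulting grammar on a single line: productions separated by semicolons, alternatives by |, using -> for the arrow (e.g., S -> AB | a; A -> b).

Nullable set: {F, M}.
S -> Fbj: F nullable, giving Fbj | bj.
Drop F -> λ.
F -> MFj: M, F nullable, giving Fj | MFj | Mj | j.
F -> jFa: F nullable, giving jFa | ja.
Drop M -> λ.
M -> MSS: M nullable, giving MSS | SS.
M -> SMj: M nullable, giving SMj | Sj.
Unchanged (no nullable symbols): S -> a; F -> a; M -> a.

S -> a | bj | Fbj; F -> a | j | Fj | Mj | ja | MFj | jFa; M -> a | SS | Sj | MSS | SMj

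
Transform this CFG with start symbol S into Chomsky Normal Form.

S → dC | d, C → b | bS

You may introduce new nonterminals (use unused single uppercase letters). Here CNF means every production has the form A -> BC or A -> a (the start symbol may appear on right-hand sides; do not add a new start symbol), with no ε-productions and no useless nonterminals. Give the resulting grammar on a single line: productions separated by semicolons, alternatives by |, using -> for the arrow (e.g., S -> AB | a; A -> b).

S -> d | BC; A -> b; B -> d; C -> b | AS

No ε-productions.
No unit productions to eliminate.
TERM: introduce A -> b, B -> d and substitute in every rule of length ≥2.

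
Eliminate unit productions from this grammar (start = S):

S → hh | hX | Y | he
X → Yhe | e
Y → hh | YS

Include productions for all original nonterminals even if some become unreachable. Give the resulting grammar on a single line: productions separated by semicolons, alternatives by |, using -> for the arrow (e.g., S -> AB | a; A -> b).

Unit productions: S->Y.
Unit pairs (A ⇒* B via units): (S,Y).
S: inherits non-unit rules of {S, Y} → YS | hX | he | hh.
X: inherits non-unit rules of {X} → Yhe | e.
Y: inherits non-unit rules of {Y} → YS | hh.

S -> YS | hX | he | hh; X -> e | Yhe; Y -> YS | hh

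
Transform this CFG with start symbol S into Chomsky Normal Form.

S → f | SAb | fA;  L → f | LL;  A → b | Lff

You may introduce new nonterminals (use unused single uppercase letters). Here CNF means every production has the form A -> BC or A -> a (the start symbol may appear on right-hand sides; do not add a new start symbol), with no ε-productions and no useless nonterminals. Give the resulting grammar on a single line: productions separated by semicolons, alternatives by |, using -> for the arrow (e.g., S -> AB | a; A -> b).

S -> f | BA | SE; A -> b | LD; B -> f; C -> b; D -> BB; E -> AC; L -> f | LL

No ε-productions.
No unit productions to eliminate.
TERM: introduce C -> b, B -> f and substitute in every rule of length ≥2.
BIN: A -> LBB becomes A -> LD, D -> BB; S -> SAC becomes S -> SE, E -> AC.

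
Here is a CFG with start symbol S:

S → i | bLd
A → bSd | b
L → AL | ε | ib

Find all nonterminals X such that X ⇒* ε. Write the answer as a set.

{L}

Directly nullable (have an ε-rule): {L}.
Not nullable: A, S — each has a terminal in every rule's right-hand side or depends on a non-nullable symbol.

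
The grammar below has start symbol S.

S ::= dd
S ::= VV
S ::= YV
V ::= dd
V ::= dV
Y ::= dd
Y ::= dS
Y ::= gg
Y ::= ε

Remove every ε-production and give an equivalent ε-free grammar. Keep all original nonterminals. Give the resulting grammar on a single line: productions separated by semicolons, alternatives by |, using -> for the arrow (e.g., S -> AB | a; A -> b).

S -> V | VV | YV | dd; V -> dV | dd; Y -> dS | dd | gg

Nullable set: {Y}.
S -> YV: Y nullable, giving V | YV.
Drop Y -> ε.
Unchanged (no nullable symbols): S -> VV; S -> dd; V -> dV; V -> dd; Y -> dS; Y -> dd; Y -> gg.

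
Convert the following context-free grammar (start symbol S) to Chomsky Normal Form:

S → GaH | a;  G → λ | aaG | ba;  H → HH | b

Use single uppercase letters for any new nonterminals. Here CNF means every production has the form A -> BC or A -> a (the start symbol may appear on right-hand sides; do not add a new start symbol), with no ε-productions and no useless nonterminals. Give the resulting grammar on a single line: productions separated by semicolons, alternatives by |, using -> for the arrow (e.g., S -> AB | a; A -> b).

Nullable: {G}; after ε-elimination: S -> a | aH | GaH; G -> aa | ba | aaG; H -> b | HH.
No unit productions to eliminate.
TERM: introduce A -> a, B -> b and substitute in every rule of length ≥2.
BIN: G -> AAG becomes G -> AC, C -> AG; S -> GAH becomes S -> GD, D -> AH.

S -> a | AH | GD; A -> a; B -> b; C -> AG; D -> AH; G -> AA | AC | BA; H -> b | HH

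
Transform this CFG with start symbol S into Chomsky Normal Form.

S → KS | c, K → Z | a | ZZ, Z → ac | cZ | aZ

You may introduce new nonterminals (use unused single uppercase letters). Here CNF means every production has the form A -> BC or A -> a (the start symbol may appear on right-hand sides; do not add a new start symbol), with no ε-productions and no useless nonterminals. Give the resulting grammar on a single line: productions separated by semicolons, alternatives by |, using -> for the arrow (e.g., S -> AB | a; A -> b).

No ε-productions.
After unit-elimination: S -> c | KS; K -> a | ZZ | aZ | ac | cZ; Z -> aZ | ac | cZ.
TERM: introduce A -> a, B -> c and substitute in every rule of length ≥2.

S -> c | KS; A -> a; B -> c; K -> a | AB | AZ | BZ | ZZ; Z -> AB | AZ | BZ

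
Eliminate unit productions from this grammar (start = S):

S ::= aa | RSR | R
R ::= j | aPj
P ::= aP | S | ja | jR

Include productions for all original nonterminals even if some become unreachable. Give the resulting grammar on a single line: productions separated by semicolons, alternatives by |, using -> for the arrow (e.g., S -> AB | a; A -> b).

Unit productions: P->S, S->R.
Unit pairs (A ⇒* B via units): (P,R), (P,S), (S,R).
S: inherits non-unit rules of {R, S} → RSR | aPj | aa | j.
P: inherits non-unit rules of {P, R, S} → RSR | aP | aPj | aa | j | jR | ja.
R: inherits non-unit rules of {R} → aPj | j.

S -> j | aa | RSR | aPj; P -> j | aP | aa | jR | ja | RSR | aPj; R -> j | aPj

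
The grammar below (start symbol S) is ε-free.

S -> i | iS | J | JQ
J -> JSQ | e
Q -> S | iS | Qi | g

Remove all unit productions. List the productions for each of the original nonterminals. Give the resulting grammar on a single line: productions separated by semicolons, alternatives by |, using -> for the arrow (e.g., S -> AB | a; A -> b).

Unit productions: Q->S, S->J.
Unit pairs (A ⇒* B via units): (Q,J), (Q,S), (S,J).
S: inherits non-unit rules of {J, S} → JQ | JSQ | e | i | iS.
J: inherits non-unit rules of {J} → JSQ | e.
Q: inherits non-unit rules of {J, Q, S} → JQ | JSQ | Qi | e | g | i | iS.

S -> e | i | JQ | iS | JSQ; J -> e | JSQ; Q -> e | g | i | JQ | Qi | iS | JSQ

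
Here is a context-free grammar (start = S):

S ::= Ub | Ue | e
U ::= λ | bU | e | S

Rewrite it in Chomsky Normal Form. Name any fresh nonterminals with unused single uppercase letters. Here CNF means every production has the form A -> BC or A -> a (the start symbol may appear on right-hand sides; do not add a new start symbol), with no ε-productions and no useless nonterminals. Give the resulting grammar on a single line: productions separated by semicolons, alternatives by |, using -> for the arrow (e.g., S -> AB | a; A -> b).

S -> b | e | UA | UB; A -> b; B -> e; U -> b | e | AU | UA | UB

Nullable: {U}; after ε-elimination: S -> b | e | Ub | Ue; U -> S | b | e | bU.
After unit-elimination: S -> b | e | Ub | Ue; U -> b | e | Ub | Ue | bU.
TERM: introduce A -> b, B -> e and substitute in every rule of length ≥2.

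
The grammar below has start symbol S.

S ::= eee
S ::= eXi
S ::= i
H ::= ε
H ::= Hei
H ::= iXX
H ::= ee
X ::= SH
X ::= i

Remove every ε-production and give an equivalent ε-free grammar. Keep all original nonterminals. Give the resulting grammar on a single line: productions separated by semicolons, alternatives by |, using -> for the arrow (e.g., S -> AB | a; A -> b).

S -> i | eXi | eee; H -> ee | ei | Hei | iXX; X -> S | i | SH

Nullable set: {H}.
Drop H -> ε.
H -> Hei: H nullable, giving Hei | ei.
X -> SH: H nullable, giving S | SH.
Unchanged (no nullable symbols): S -> eXi; S -> eee; S -> i; H -> ee; H -> iXX; X -> i.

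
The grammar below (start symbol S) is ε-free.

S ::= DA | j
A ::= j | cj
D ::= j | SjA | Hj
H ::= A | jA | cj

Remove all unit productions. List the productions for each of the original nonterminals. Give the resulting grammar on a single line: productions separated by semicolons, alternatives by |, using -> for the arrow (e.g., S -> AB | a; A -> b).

S -> j | DA; A -> j | cj; D -> j | Hj | SjA; H -> j | cj | jA

Unit productions: H->A.
Unit pairs (A ⇒* B via units): (H,A).
S: inherits non-unit rules of {S} → DA | j.
A: inherits non-unit rules of {A} → cj | j.
D: inherits non-unit rules of {D} → Hj | SjA | j.
H: inherits non-unit rules of {A, H} → cj | j | jA.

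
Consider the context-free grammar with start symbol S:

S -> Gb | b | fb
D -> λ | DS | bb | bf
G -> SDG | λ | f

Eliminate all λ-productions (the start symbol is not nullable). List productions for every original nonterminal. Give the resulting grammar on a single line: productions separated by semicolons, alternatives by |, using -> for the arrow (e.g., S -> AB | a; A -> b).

S -> b | Gb | fb; D -> S | DS | bb | bf; G -> S | f | SD | SG | SDG

Nullable set: {D, G}.
S -> Gb: G nullable, giving Gb | b.
Drop D -> λ.
D -> DS: D nullable, giving DS | S.
Drop G -> λ.
G -> SDG: D, G nullable, giving S | SD | SDG | SG.
Unchanged (no nullable symbols): S -> b; S -> fb; D -> bb; D -> bf; G -> f.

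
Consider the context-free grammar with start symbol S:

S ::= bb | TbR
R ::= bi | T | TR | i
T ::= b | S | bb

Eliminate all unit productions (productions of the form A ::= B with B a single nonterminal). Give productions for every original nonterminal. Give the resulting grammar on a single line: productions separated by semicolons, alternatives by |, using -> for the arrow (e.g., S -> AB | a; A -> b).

Unit productions: R->T, T->S.
Unit pairs (A ⇒* B via units): (R,S), (R,T), (T,S).
S: inherits non-unit rules of {S} → TbR | bb.
R: inherits non-unit rules of {R, S, T} → TR | TbR | b | bb | bi | i.
T: inherits non-unit rules of {S, T} → TbR | b | bb.

S -> bb | TbR; R -> b | i | TR | bb | bi | TbR; T -> b | bb | TbR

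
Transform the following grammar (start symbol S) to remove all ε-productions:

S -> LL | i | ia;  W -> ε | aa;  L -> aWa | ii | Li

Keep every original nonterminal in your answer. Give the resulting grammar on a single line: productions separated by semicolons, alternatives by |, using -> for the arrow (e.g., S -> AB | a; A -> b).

S -> i | LL | ia; L -> Li | aa | ii | aWa; W -> aa

Nullable set: {W}.
L -> aWa: W nullable, giving aWa | aa.
Drop W -> ε.
Unchanged (no nullable symbols): S -> LL; S -> i; S -> ia; L -> Li; L -> ii; W -> aa.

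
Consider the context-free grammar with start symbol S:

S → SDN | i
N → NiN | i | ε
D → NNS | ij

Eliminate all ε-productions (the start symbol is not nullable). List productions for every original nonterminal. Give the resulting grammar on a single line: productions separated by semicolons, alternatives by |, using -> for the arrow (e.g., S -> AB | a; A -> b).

S -> i | SD | SDN; D -> S | NS | ij | NNS; N -> i | Ni | iN | NiN

Nullable set: {N}.
S -> SDN: N nullable, giving SD | SDN.
D -> NNS: N, N nullable, giving NNS | NS | S.
Drop N -> ε.
N -> NiN: N, N nullable, giving Ni | NiN | i | iN.
Unchanged (no nullable symbols): S -> i; D -> ij; N -> i.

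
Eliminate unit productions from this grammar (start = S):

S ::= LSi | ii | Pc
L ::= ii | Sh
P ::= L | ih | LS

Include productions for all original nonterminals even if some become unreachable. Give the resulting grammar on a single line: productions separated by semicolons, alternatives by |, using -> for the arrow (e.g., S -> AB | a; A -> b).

S -> Pc | ii | LSi; L -> Sh | ii; P -> LS | Sh | ih | ii

Unit productions: P->L.
Unit pairs (A ⇒* B via units): (P,L).
S: inherits non-unit rules of {S} → LSi | Pc | ii.
L: inherits non-unit rules of {L} → Sh | ii.
P: inherits non-unit rules of {L, P} → LS | Sh | ih | ii.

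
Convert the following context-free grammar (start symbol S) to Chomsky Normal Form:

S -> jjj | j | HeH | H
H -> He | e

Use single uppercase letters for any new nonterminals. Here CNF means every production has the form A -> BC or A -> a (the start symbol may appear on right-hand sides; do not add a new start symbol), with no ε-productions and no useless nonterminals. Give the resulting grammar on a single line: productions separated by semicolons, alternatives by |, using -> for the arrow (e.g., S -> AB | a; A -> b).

S -> e | j | BC | HA | HD; A -> e; B -> j; C -> BB; D -> AH; H -> e | HA

No ε-productions.
After unit-elimination: S -> e | j | He | HeH | jjj; H -> e | He.
TERM: introduce A -> e, B -> j and substitute in every rule of length ≥2.
BIN: S -> BBB becomes S -> BC, C -> BB; S -> HAH becomes S -> HD, D -> AH.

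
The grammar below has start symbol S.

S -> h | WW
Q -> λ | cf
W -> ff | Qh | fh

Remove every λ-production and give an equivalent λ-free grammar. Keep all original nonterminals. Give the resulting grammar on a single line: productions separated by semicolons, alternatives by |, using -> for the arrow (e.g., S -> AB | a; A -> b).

Nullable set: {Q}.
Drop Q -> λ.
W -> Qh: Q nullable, giving Qh | h.
Unchanged (no nullable symbols): S -> WW; S -> h; Q -> cf; W -> ff; W -> fh.

S -> h | WW; Q -> cf; W -> h | Qh | ff | fh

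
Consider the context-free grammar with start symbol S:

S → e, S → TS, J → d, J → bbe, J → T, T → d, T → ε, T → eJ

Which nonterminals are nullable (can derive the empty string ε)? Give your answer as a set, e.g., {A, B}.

{J, T}

Directly nullable (have an ε-rule): {T}.
J is nullable via J -> T (every symbol on the right is already known nullable).
Not nullable: S — each has a terminal in every rule's right-hand side or depends on a non-nullable symbol.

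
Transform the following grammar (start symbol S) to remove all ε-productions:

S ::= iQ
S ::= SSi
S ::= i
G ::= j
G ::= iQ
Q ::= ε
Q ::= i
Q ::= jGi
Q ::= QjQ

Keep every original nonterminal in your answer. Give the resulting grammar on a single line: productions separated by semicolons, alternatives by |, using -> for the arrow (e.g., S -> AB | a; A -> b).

Nullable set: {Q}.
S -> iQ: Q nullable, giving i | iQ.
G -> iQ: Q nullable, giving i | iQ.
Drop Q -> ε.
Q -> QjQ: Q, Q nullable, giving Qj | QjQ | j | jQ.
Unchanged (no nullable symbols): S -> SSi; S -> i; G -> j; Q -> i; Q -> jGi.

S -> i | iQ | SSi; G -> i | j | iQ; Q -> i | j | Qj | jQ | QjQ | jGi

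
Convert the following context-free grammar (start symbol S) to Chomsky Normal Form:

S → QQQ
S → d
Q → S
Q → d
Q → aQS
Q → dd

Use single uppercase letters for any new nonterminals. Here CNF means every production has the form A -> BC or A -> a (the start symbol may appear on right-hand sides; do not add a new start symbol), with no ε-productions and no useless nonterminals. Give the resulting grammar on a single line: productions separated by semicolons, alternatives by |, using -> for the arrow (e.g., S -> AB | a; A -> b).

No ε-productions.
After unit-elimination: S -> d | QQQ; Q -> d | dd | QQQ | aQS.
TERM: introduce A -> a, B -> d and substitute in every rule of length ≥2.
BIN: Q -> AQS becomes Q -> AC, C -> QS; Q -> QQQ becomes Q -> QD, D -> QQ; S -> QQQ becomes S -> QE, E -> QQ.

S -> d | QE; A -> a; B -> d; C -> QS; D -> QQ; E -> QQ; Q -> d | AC | BB | QD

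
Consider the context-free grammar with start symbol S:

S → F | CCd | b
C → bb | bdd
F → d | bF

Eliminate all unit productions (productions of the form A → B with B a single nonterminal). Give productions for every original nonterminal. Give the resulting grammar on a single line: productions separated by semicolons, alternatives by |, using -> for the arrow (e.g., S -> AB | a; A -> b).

Unit productions: S->F.
Unit pairs (A ⇒* B via units): (S,F).
S: inherits non-unit rules of {F, S} → CCd | b | bF | d.
C: inherits non-unit rules of {C} → bb | bdd.
F: inherits non-unit rules of {F} → bF | d.

S -> b | d | bF | CCd; C -> bb | bdd; F -> d | bF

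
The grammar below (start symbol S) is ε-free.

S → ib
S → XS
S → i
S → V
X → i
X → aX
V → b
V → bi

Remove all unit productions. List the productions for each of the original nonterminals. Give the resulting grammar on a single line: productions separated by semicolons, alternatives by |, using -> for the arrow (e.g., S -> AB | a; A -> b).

Unit productions: S->V.
Unit pairs (A ⇒* B via units): (S,V).
S: inherits non-unit rules of {S, V} → XS | b | bi | i | ib.
V: inherits non-unit rules of {V} → b | bi.
X: inherits non-unit rules of {X} → aX | i.

S -> b | i | XS | bi | ib; V -> b | bi; X -> i | aX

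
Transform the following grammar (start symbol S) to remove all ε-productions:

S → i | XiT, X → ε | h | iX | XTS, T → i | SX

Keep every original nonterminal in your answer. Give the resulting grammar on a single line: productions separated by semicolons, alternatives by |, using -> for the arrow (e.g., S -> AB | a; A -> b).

Nullable set: {X}.
S -> XiT: X nullable, giving XiT | iT.
T -> SX: X nullable, giving S | SX.
Drop X -> ε.
X -> XTS: X nullable, giving TS | XTS.
X -> iX: X nullable, giving i | iX.
Unchanged (no nullable symbols): S -> i; T -> i; X -> h.

S -> i | iT | XiT; T -> S | i | SX; X -> h | i | TS | iX | XTS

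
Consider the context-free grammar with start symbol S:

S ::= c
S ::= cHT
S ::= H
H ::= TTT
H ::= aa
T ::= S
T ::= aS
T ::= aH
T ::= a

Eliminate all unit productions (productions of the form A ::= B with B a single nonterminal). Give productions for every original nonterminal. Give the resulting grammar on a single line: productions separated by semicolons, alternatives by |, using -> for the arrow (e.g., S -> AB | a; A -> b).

S -> c | aa | TTT | cHT; H -> aa | TTT; T -> a | c | aH | aS | aa | TTT | cHT

Unit productions: S->H, T->S.
Unit pairs (A ⇒* B via units): (S,H), (T,H), (T,S).
S: inherits non-unit rules of {H, S} → TTT | aa | c | cHT.
H: inherits non-unit rules of {H} → TTT | aa.
T: inherits non-unit rules of {H, S, T} → TTT | a | aH | aS | aa | c | cHT.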